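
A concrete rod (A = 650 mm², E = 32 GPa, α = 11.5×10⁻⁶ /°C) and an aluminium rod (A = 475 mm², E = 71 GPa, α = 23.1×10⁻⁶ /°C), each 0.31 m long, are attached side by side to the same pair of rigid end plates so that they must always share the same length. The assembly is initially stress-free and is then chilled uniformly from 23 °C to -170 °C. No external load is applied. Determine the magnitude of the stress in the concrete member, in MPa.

Equilibrium of a rigid end plate with no external load gives equal and opposite internal forces ±P in the two members. Since α_{aluminium} > α_{concrete}, cooling drives the aluminium into tension and the concrete into compression.
Setting the final lengths equal and cancelling L: (α₁ − α₂)ΔT = P/(A₁E₁) + P/(A₂E₂).
|α₁ − α₂|·ΔT = 11.6×10⁻⁶ × 193 = 0.002239.
1/(A₁E₁) + 1/(A₂E₂) = 1/(650×32×10³) + 1/(475×71×10³) = 7.773×10⁻⁸ N⁻¹.
So P = 0.002239 / 7.773×10⁻⁸ = 28.8 kN.
σ_{concrete} = P/A₁ = 28800/650 = 44.31 MPa, compressive.

σ ≈ 44.3 MPa (compressive)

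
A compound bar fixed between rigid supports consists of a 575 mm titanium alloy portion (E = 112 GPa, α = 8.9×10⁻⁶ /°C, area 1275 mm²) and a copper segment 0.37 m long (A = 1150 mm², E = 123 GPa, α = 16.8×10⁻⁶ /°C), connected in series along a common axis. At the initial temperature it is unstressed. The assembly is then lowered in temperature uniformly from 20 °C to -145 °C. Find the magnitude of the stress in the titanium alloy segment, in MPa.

σ ≈ 221 MPa (tensile)

Free thermal contraction of the whole bar: Σ αᵢΔT Lᵢ = 8.9×10⁻⁶×165×575 + 16.8×10⁻⁶×165×370 = 1.87 mm.
The rigid supports impose zero overall length change; the single axial force P common to all segments must satisfy P Σ Lᵢ/(AᵢEᵢ) = δ_free.
The series flexibility is Σ Lᵢ/(AᵢEᵢ) = 575/(1275×112×10³) + 370/(1150×123×10³) = 6.642×10⁻⁶ mm/N.
So P = 1.87 / 6.642×10⁻⁶ = 281.5 kN, tensile.
σ_{titanium alloy} = P / A = 281500 / 1275 = 220.8 MPa.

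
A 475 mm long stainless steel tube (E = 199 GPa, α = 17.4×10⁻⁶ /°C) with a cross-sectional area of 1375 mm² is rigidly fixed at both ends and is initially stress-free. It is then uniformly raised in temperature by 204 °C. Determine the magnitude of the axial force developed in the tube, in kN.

With zero net strain, σ = E·αΔT = 199 GPa × 17.4×10⁻⁶ × 204 = 706.4 MPa.
Axial force P = σA = 706.4 × 1375 = 971300 N = 971.3 kN, compressive.

P ≈ 971 kN (compressive)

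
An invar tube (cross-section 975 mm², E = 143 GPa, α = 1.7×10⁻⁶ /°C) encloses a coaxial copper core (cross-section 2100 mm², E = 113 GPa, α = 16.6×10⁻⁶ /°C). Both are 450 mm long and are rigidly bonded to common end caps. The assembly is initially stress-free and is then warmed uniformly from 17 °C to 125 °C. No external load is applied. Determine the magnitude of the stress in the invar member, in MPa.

σ ≈ 145 MPa (tensile)

The copper has the larger α, so on heating it would change length more than the invar if both were free. The rigid plates force a common final length, so the copper is put into compression and the invar into tension, with equal and opposite forces P (no external load).
Setting the final lengths equal and cancelling L: (α₁ − α₂)ΔT = P/(A₁E₁) + P/(A₂E₂).
|α₁ − α₂|·ΔT = 14.9×10⁻⁶ × 108 = 0.001609.
1/(A₁E₁) + 1/(A₂E₂) = 1/(975×143×10³) + 1/(2100×113×10³) = 1.139×10⁻⁸ N⁻¹.
So P = 0.001609 / 1.139×10⁻⁸ = 141.3 kN.
σ_{invar} = P/A₁ = 141300/975 = 145 MPa, tensile.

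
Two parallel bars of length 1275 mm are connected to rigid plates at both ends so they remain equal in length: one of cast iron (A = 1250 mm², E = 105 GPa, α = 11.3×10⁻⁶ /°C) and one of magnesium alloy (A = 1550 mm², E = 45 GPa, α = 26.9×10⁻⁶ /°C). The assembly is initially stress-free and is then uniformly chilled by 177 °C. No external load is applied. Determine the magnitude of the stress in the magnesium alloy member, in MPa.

The magnesium alloy has the larger α, so on cooling it would change length more than the cast iron if both were free. The rigid plates force a common final length, so the magnesium alloy is put into tension and the cast iron into compression, with equal and opposite forces P (no external load).
Setting the final lengths equal and cancelling L: (α₁ − α₂)ΔT = P/(A₁E₁) + P/(A₂E₂).
|α₁ − α₂|·ΔT = 15.6×10⁻⁶ × 177 = 0.002761.
1/(A₁E₁) + 1/(A₂E₂) = 1/(1250×105×10³) + 1/(1550×45×10³) = 2.196×10⁻⁸ N⁻¹.
So P = 0.002761 / 2.196×10⁻⁸ = 125.8 kN.
σ_{magnesium alloy} = P/A₂ = 125800/1550 = 81.14 MPa, tensile.

σ ≈ 81.1 MPa (tensile)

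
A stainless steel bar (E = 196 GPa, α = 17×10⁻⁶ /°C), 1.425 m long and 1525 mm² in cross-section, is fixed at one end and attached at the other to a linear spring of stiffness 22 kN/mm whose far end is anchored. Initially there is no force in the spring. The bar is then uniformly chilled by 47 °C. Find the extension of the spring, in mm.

The unrestrained thermal change is αΔT L = 17×10⁻⁶ × 47 × 1425 = 1.139 mm.
With a force P in the spring, the elastic change of the bar is PL/(AE) and that of the spring is P/k; compatibility requires their sum to equal δ_free.
So P = δ_free / [L/(AE) + 1/k] = 1.139 / [ 1425/(1525×196×10³) + 1/(22×10³) ].
P = 1.139 / 5.022×10⁻⁵ = 22670 N.
Spring extension = P/k = 22670/(22×10³) = 1.03 mm.

δ ≈ 1.03 mm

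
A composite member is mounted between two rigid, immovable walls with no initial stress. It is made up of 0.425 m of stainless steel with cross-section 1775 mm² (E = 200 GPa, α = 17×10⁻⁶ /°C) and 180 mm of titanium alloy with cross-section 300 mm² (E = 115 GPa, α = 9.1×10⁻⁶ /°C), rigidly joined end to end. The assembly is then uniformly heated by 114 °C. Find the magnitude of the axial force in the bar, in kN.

With the walls removed the bar would change length by δ_free = Σ αᵢΔT Lᵢ = 17×10⁻⁶×114×425 + 9.1×10⁻⁶×114×180 = 1.01 mm.
The rigid supports impose zero overall length change; the single axial force P common to all segments must satisfy P Σ Lᵢ/(AᵢEᵢ) = δ_free.
Σ Lᵢ/(AᵢEᵢ) = 425/(1775×200×10³) + 180/(300×115×10³) = 6.415×10⁻⁶ mm/N.
P = 1.01 / 6.415×10⁻⁶ = 157500 N = 157.5 kN, compressive.

P ≈ 158 kN (compressive)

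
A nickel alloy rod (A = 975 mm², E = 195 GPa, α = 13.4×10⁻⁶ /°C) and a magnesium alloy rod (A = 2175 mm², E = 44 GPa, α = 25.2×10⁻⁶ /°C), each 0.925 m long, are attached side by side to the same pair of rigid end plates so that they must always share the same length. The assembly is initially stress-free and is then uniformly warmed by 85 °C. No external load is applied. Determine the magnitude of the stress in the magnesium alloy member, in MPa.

The magnesium alloy has the larger α, so on heating it would change length more than the nickel alloy if both were free. The rigid plates force a common final length, so the magnesium alloy is put into compression and the nickel alloy into tension, with equal and opposite forces P (no external load).
Equating the net (thermal + elastic) strains gives |α₁ − α₂|·ΔT = P·[1/(A₁E₁) + 1/(A₂E₂)].
|α₁ − α₂|·ΔT = 11.8×10⁻⁶ × 85 = 0.001003.
1/(A₁E₁) + 1/(A₂E₂) = 1/(975×195×10³) + 1/(2175×44×10³) = 1.571×10⁻⁸ N⁻¹.
So P = 0.001003 / 1.571×10⁻⁸ = 63.85 kN.
σ_{magnesium alloy} = P/A₂ = 63850/2175 = 29.36 MPa, compressive.

σ ≈ 29.4 MPa (compressive)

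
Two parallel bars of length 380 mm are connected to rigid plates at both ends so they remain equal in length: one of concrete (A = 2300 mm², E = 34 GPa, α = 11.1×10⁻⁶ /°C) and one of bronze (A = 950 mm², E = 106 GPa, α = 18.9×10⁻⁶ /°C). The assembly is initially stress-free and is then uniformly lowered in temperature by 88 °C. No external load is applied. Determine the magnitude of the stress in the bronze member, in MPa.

Both members must finish at the same length. With the larger α, the bronze tends to over-contract; the plates restrain it, putting the bronze in tension and the concrete in compression. With no external load the two internal forces are equal and opposite, magnitude P.
Equating the net (thermal + elastic) strains gives |α₁ − α₂|·ΔT = P·[1/(A₁E₁) + 1/(A₂E₂)].
|α₁ − α₂|·ΔT = 7.8×10⁻⁶ × 88 = 0.0006864.
1/(A₁E₁) + 1/(A₂E₂) = 1/(2300×34×10³) + 1/(950×106×10³) = 2.272×10⁻⁸ N⁻¹.
So P = 0.0006864 / 2.272×10⁻⁸ = 30.21 kN.
σ_{bronze} = P/A₂ = 30210/950 = 31.8 MPa, tensile.

σ ≈ 31.8 MPa (tensile)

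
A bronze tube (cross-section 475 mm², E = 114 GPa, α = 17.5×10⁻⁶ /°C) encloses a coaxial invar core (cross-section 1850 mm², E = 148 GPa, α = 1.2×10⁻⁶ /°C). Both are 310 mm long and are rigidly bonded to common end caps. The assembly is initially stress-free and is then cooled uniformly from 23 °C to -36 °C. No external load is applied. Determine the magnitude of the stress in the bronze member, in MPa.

σ ≈ 91.5 MPa (tensile)

Both members must finish at the same length. With the larger α, the bronze tends to over-contract; the plates restrain it, putting the bronze in tension and the invar in compression. With no external load the two internal forces are equal and opposite, magnitude P.
Compatibility of the two members (thermal + elastic change equal): (α₁ − α₂)ΔT = P·[1/(A₁E₁) + 1/(A₂E₂)].
|α₁ − α₂|·ΔT = 16.3×10⁻⁶ × 59 = 0.0009617.
1/(A₁E₁) + 1/(A₂E₂) = 1/(475×114×10³) + 1/(1850×148×10³) = 2.212×10⁻⁸ N⁻¹.
So P = 0.0009617 / 2.212×10⁻⁸ = 43.48 kN.
σ_{bronze} = P/A₁ = 43480/475 = 91.53 MPa, tensile.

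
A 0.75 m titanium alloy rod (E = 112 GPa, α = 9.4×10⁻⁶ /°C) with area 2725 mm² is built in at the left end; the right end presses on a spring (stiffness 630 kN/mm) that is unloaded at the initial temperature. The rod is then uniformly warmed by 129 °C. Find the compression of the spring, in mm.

Free thermal expansion: δ_free = αΔT L = 9.4×10⁻⁶ × 129 × 750 = 0.9094 mm.
Let P be the compressive force at the spring. The rod shortens elastically by PL/(AE) and the spring compresses by P/k; together these equal δ_free.
P [ L/(AE) + 1/k ] = δ_free → P [ 750/(2725×112×10³) + 1/(630×10³) ] = 0.9094.
P = 0.9094 / 4.045×10⁻⁶ = 224800 N.
Spring compression = P/k = 224800/(630×10³) = 0.3569 mm.

δ ≈ 0.357 mm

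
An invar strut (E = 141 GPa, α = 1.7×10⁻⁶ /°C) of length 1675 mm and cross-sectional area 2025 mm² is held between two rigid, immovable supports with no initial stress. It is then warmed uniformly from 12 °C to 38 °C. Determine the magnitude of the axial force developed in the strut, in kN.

P ≈ 12.6 kN (compressive)

With zero net strain, σ = E·αΔT = 141 GPa × 1.7×10⁻⁶ × 26 = 6.232 MPa.
Axial force P = σA = 6.232 × 2025 = 12620 N = 12.62 kN, compressive.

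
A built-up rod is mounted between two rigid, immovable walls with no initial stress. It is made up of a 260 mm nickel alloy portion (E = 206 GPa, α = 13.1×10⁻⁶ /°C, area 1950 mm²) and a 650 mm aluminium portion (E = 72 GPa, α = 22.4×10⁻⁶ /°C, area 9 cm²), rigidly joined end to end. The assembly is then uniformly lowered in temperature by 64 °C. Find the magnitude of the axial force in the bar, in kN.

P ≈ 108 kN (tensile)

If the supports were absent, the total length change would be Σ αᵢΔT Lᵢ = 13.1×10⁻⁶×64×260 + 22.4×10⁻⁶×64×650 = 1.15 mm.
Since the ends are fixed, an axial force P builds up, equal in every segment, with P · Σ Lᵢ/(AᵢEᵢ) = δ_free.
The series flexibility is Σ Lᵢ/(AᵢEᵢ) = 260/(1950×206×10³) + 650/(900×72×10³) = 1.068×10⁻⁵ mm/N.
So P = 1.15 / 1.068×10⁻⁵ = 107.7 kN, tensile.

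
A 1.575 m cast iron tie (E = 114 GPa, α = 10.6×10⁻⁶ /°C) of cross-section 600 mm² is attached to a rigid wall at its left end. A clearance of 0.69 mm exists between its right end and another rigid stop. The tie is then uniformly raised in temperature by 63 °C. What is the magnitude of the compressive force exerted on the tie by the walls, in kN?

Free thermal elongation = αΔT L = 10.6×10⁻⁶ × 63 × 1575 = 1.052 mm.
After closing the 0.69 mm clearance, 1.052 − 0.69 = 0.3618 mm of expansion remains to be suppressed by the wall.
Compatibility: PL/(AE) = 0.3618 mm, so σ = P/A = E × (0.3618/1575) = 26.19 MPa.
P = σA = 26.19 × 600 = 15.71 kN.

P ≈ 15.7 kN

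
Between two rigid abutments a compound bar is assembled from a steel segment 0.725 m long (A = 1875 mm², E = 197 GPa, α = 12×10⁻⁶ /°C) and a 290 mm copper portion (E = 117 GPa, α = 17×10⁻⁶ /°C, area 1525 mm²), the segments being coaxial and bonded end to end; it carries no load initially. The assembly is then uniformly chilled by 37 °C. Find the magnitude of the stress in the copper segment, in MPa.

With the walls removed the bar would change length by δ_free = Σ αᵢΔT Lᵢ = 12×10⁻⁶×37×725 + 17×10⁻⁶×37×290 = 0.5043 mm.
The rigid supports impose zero overall length change; the single axial force P common to all segments must satisfy P Σ Lᵢ/(AᵢEᵢ) = δ_free.
Σ Lᵢ/(AᵢEᵢ) = 725/(1875×197×10³) + 290/(1525×117×10³) = 3.588×10⁻⁶ mm/N.
Hence P = δ_free / Σ(L/AE) = 0.5043/3.588×10⁻⁶ = 140.6 kN (tensile).
σ_{copper} = P / A = 140600 / 1525 = 92.16 MPa.

σ ≈ 92.2 MPa (tensile)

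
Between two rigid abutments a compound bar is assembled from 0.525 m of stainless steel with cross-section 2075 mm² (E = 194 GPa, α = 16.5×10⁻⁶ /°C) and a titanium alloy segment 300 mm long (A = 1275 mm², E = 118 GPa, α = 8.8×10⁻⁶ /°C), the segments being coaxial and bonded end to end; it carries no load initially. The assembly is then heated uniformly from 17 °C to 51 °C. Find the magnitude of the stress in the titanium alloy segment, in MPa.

σ ≈ 91.4 MPa (compressive)

If the supports were absent, the total length change would be Σ αᵢΔT Lᵢ = 16.5×10⁻⁶×34×525 + 8.8×10⁻⁶×34×300 = 0.3843 mm.
Since the ends are fixed, an axial force P builds up, equal in every segment, with P · Σ Lᵢ/(AᵢEᵢ) = δ_free.
Σ Lᵢ/(AᵢEᵢ) = 525/(2075×194×10³) + 300/(1275×118×10³) = 3.298×10⁻⁶ mm/N.
P = 0.3843 / 3.298×10⁻⁶ = 116500 N = 116.5 kN, compressive.
σ_{titanium alloy} = P / A = 116500 / 1275 = 91.38 MPa.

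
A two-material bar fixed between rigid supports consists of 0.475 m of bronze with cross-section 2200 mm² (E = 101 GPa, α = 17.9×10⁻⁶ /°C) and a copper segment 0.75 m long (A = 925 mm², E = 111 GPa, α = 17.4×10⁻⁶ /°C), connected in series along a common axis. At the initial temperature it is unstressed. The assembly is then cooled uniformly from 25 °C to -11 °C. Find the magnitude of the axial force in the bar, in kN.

With the walls removed the bar would change length by δ_free = Σ αᵢΔT Lᵢ = 17.9×10⁻⁶×36×475 + 17.4×10⁻⁶×36×750 = 0.7759 mm.
The walls prevent any net length change, so an axial force P (same in every segment) develops. Compatibility: P · Σ Lᵢ/(AᵢEᵢ) = δ_free.
The series flexibility is Σ Lᵢ/(AᵢEᵢ) = 475/(2200×101×10³) + 750/(925×111×10³) = 9.442×10⁻⁶ mm/N.
P = 0.7759 / 9.442×10⁻⁶ = 82170 N = 82.17 kN, tensile.

P ≈ 82.2 kN (tensile)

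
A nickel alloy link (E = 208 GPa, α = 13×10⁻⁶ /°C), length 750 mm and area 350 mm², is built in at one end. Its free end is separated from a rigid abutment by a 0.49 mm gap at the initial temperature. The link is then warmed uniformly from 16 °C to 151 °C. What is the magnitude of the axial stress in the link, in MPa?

Free thermal elongation = αΔT L = 13×10⁻⁶ × 135 × 750 = 1.316 mm.
The gap closes (δ_free > 0.49 mm) and the wall then resists a further 1.316 − 0.49 = 0.8262 mm of expansion.
So σ = E(δ_free − g)/L = 208×10³ × 0.8262/750 = 229.1 MPa.

σ ≈ 229 MPa (compressive)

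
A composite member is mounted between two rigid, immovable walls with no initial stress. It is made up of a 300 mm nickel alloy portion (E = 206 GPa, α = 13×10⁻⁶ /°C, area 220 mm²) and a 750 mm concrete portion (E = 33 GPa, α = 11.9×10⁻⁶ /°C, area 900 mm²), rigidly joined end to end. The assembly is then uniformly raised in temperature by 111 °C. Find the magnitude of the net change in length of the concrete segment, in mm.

|ΔL| ≈ 0.137 mm

If the supports were absent, the total length change would be Σ αᵢΔT Lᵢ = 13×10⁻⁶×111×300 + 11.9×10⁻⁶×111×750 = 1.424 mm.
Since the ends are fixed, an axial force P builds up, equal in every segment, with P · Σ Lᵢ/(AᵢEᵢ) = δ_free.
Σ Lᵢ/(AᵢEᵢ) = 300/(220×206×10³) + 750/(900×33×10³) = 3.187×10⁻⁵ mm/N.
Hence P = δ_free / Σ(L/AE) = 1.424/3.187×10⁻⁵ = 44.67 kN (compressive).
For the concrete segment, free thermal change = 11.9×10⁻⁶×111×750 = 0.9907 mm and elastic change from P = 44670×750/(900×33×10³) = 1.128 mm; these oppose, so the net change is 0.137 mm (segment shortens).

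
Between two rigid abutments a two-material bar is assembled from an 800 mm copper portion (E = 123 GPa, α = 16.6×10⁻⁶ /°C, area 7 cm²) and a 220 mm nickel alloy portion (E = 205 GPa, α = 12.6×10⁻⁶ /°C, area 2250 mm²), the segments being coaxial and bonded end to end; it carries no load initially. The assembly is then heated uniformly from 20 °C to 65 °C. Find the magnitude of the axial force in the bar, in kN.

P ≈ 73.9 kN (compressive)

If the supports were absent, the total length change would be Σ αᵢΔT Lᵢ = 16.6×10⁻⁶×45×800 + 12.6×10⁻⁶×45×220 = 0.7223 mm.
The rigid supports impose zero overall length change; the single axial force P common to all segments must satisfy P Σ Lᵢ/(AᵢEᵢ) = δ_free.
The series flexibility is Σ Lᵢ/(AᵢEᵢ) = 800/(700×123×10³) + 220/(2250×205×10³) = 9.768×10⁻⁶ mm/N.
Hence P = δ_free / Σ(L/AE) = 0.7223/9.768×10⁻⁶ = 73.95 kN (compressive).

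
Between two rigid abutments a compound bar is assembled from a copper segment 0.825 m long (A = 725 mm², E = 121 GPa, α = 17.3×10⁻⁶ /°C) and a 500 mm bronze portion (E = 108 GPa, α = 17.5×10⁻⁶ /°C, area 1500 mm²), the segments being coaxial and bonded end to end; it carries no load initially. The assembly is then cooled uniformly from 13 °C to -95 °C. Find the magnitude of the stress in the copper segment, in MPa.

With the walls removed the bar would change length by δ_free = Σ αᵢΔT Lᵢ = 17.3×10⁻⁶×108×825 + 17.5×10⁻⁶×108×500 = 2.486 mm.
The rigid supports impose zero overall length change; the single axial force P common to all segments must satisfy P Σ Lᵢ/(AᵢEᵢ) = δ_free.
The series flexibility is Σ Lᵢ/(AᵢEᵢ) = 825/(725×121×10³) + 500/(1500×108×10³) = 1.249×10⁻⁵ mm/N.
Hence P = δ_free / Σ(L/AE) = 2.486/1.249×10⁻⁵ = 199.1 kN (tensile).
σ_{copper} = P / A = 199100 / 725 = 274.6 MPa.

σ ≈ 275 MPa (tensile)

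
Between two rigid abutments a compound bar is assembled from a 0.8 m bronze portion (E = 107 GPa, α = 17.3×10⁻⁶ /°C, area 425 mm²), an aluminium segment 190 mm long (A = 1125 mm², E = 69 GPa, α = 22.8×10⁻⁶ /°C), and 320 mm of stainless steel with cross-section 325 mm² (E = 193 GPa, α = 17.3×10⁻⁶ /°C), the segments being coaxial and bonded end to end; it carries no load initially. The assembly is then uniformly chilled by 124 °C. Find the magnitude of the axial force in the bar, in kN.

Free thermal contraction of the whole bar: Σ αᵢΔT Lᵢ = 17.3×10⁻⁶×124×800 + 22.8×10⁻⁶×124×190 + 17.3×10⁻⁶×124×320 = 2.94 mm.
The rigid supports impose zero overall length change; the single axial force P common to all segments must satisfy P Σ Lᵢ/(AᵢEᵢ) = δ_free.
Σ Lᵢ/(AᵢEᵢ) = 800/(425×107×10³) + 190/(1125×69×10³) + 320/(325×193×10³) = 2.514×10⁻⁵ mm/N.
P = 2.94 / 2.514×10⁻⁵ = 116900 N = 116.9 kN, tensile.

P ≈ 117 kN (tensile)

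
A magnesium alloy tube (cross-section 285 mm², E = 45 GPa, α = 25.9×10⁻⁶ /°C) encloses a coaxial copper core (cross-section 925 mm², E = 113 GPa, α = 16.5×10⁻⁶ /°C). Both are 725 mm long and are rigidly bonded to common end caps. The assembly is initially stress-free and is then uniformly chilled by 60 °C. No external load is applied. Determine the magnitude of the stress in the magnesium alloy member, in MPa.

σ ≈ 22.6 MPa (tensile)

The magnesium alloy has the larger α, so on cooling it would change length more than the copper if both were free. The rigid plates force a common final length, so the magnesium alloy is put into tension and the copper into compression, with equal and opposite forces P (no external load).
Setting the final lengths equal and cancelling L: (α₁ − α₂)ΔT = P/(A₁E₁) + P/(A₂E₂).
|α₁ − α₂|·ΔT = 9.4×10⁻⁶ × 60 = 0.000564.
1/(A₁E₁) + 1/(A₂E₂) = 1/(285×45×10³) + 1/(925×113×10³) = 8.754×10⁻⁸ N⁻¹.
So P = 0.000564 / 8.754×10⁻⁸ = 6.443 kN.
σ_{magnesium alloy} = P/A₁ = 6443/285 = 22.61 MPa, tensile.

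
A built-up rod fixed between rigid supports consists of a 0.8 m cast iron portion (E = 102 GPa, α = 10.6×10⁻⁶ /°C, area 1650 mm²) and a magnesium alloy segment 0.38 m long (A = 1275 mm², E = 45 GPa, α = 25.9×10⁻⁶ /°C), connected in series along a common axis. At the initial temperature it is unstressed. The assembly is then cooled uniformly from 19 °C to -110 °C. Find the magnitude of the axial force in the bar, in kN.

P ≈ 208 kN (tensile)

If the supports were absent, the total length change would be Σ αᵢΔT Lᵢ = 10.6×10⁻⁶×129×800 + 25.9×10⁻⁶×129×380 = 2.364 mm.
The walls prevent any net length change, so an axial force P (same in every segment) develops. Compatibility: P · Σ Lᵢ/(AᵢEᵢ) = δ_free.
The series flexibility is Σ Lᵢ/(AᵢEᵢ) = 800/(1650×102×10³) + 380/(1275×45×10³) = 1.138×10⁻⁵ mm/N.
So P = 2.364 / 1.138×10⁻⁵ = 207.8 kN, tensile.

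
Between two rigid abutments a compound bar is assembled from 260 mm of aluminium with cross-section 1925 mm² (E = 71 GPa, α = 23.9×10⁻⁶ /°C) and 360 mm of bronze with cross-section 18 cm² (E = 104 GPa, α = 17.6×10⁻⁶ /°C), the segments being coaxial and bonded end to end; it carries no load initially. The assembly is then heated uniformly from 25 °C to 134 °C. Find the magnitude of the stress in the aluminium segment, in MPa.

σ ≈ 186 MPa (compressive)

If the supports were absent, the total length change would be Σ αᵢΔT Lᵢ = 23.9×10⁻⁶×109×260 + 17.6×10⁻⁶×109×360 = 1.368 mm.
The rigid supports impose zero overall length change; the single axial force P common to all segments must satisfy P Σ Lᵢ/(AᵢEᵢ) = δ_free.
The series flexibility is Σ Lᵢ/(AᵢEᵢ) = 260/(1925×71×10³) + 360/(1800×104×10³) = 3.825×10⁻⁶ mm/N.
Hence P = δ_free / Σ(L/AE) = 1.368/3.825×10⁻⁶ = 357.6 kN (compressive).
σ_{aluminium} = P / A = 357600 / 1925 = 185.8 MPa.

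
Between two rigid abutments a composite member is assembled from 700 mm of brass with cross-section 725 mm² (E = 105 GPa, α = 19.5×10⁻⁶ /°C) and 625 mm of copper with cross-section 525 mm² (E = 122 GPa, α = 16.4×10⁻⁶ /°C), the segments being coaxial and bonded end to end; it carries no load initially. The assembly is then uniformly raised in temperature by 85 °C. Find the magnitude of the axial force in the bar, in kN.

If the supports were absent, the total length change would be Σ αᵢΔT Lᵢ = 19.5×10⁻⁶×85×700 + 16.4×10⁻⁶×85×625 = 2.031 mm.
The walls prevent any net length change, so an axial force P (same in every segment) develops. Compatibility: P · Σ Lᵢ/(AᵢEᵢ) = δ_free.
Σ Lᵢ/(AᵢEᵢ) = 700/(725×105×10³) + 625/(525×122×10³) = 1.895×10⁻⁵ mm/N.
P = 2.031 / 1.895×10⁻⁵ = 107200 N = 107.2 kN, compressive.

P ≈ 107 kN (compressive)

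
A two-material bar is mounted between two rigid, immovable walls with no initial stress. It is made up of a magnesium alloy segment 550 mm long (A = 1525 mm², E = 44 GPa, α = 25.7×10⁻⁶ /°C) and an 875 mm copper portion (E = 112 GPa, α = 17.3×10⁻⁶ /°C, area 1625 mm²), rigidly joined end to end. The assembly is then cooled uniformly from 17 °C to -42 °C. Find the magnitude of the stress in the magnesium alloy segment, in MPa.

σ ≈ 87.1 MPa (tensile)

With the walls removed the bar would change length by δ_free = Σ αᵢΔT Lᵢ = 25.7×10⁻⁶×59×550 + 17.3×10⁻⁶×59×875 = 1.727 mm.
Since the ends are fixed, an axial force P builds up, equal in every segment, with P · Σ Lᵢ/(AᵢEᵢ) = δ_free.
Σ Lᵢ/(AᵢEᵢ) = 550/(1525×44×10³) + 875/(1625×112×10³) = 1.3×10⁻⁵ mm/N.
Hence P = δ_free / Σ(L/AE) = 1.727/1.3×10⁻⁵ = 132.8 kN (tensile).
σ_{magnesium alloy} = P / A = 132800 / 1525 = 87.09 MPa.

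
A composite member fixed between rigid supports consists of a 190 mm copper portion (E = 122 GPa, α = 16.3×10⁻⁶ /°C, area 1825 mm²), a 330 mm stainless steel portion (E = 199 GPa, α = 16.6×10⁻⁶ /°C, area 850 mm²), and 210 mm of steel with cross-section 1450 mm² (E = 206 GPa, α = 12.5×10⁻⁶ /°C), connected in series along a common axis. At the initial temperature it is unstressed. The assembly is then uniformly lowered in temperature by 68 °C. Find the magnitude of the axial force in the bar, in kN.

P ≈ 217 kN (tensile)

Free thermal contraction of the whole bar: Σ αᵢΔT Lᵢ = 16.3×10⁻⁶×68×190 + 16.6×10⁻⁶×68×330 + 12.5×10⁻⁶×68×210 = 0.7616 mm.
The rigid supports impose zero overall length change; the single axial force P common to all segments must satisfy P Σ Lᵢ/(AᵢEᵢ) = δ_free.
Σ Lᵢ/(AᵢEᵢ) = 190/(1825×122×10³) + 330/(850×199×10³) + 210/(1450×206×10³) = 3.507×10⁻⁶ mm/N.
P = 0.7616 / 3.507×10⁻⁶ = 217100 N = 217.1 kN, tensile.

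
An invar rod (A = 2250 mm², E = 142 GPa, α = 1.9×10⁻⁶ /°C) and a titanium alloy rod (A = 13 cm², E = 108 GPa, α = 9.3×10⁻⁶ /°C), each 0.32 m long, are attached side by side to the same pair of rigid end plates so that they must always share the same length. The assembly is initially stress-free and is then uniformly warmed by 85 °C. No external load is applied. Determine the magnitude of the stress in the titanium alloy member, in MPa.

Equilibrium of a rigid end plate with no external load gives equal and opposite internal forces ±P in the two members. Since α_{titanium alloy} > α_{invar}, heating drives the titanium alloy into compression and the invar into tension.
Compatibility of the two members (thermal + elastic change equal): (α₁ − α₂)ΔT = P·[1/(A₁E₁) + 1/(A₂E₂)].
|α₁ − α₂|·ΔT = 7.4×10⁻⁶ × 85 = 0.000629.
1/(A₁E₁) + 1/(A₂E₂) = 1/(2250×142×10³) + 1/(1300×108×10³) = 1.025×10⁻⁸ N⁻¹.
So P = 0.000629 / 1.025×10⁻⁸ = 61.35 kN.
σ_{titanium alloy} = P/A₂ = 61350/1300 = 47.19 MPa, compressive.

σ ≈ 47.2 MPa (compressive)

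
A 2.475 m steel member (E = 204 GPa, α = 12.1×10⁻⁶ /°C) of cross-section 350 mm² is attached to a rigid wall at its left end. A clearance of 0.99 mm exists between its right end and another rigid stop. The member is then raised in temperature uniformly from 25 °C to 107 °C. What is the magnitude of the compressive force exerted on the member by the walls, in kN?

P ≈ 42.3 kN

If the wall were absent the member would grow by αΔT L = 12.1×10⁻⁶ × 82 × 2475 = 2.456 mm.
This exceeds the 0.99 mm gap, so the wall pushes back. The portion of expansion that must be recovered elastically is δ_free − gap = 2.456 − 0.99 = 1.466 mm.
So σ = E(δ_free − g)/L = 204×10³ × 1.466/2475 = 120.8 MPa.
Force on the wall = σA = 120.8 × 350 mm² = 42.28 kN.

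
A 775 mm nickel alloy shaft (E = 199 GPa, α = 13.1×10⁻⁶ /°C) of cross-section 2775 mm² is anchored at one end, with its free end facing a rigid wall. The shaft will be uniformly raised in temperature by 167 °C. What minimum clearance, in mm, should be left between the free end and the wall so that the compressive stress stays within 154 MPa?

g ≈ 1.1 mm

With no wall the shaft would lengthen by αΔT L = 13.1×10⁻⁶ × 167 × 775 = 1.695 mm.
At the allowable stress the elastic shortening the wall may impose is σL/E = 154 × 775 / (199×10³) = 0.5997 mm.
So the gap has to take up the difference, g_min = δ_free − σL/E = 1.695 − 0.5997 = 1.096 mm.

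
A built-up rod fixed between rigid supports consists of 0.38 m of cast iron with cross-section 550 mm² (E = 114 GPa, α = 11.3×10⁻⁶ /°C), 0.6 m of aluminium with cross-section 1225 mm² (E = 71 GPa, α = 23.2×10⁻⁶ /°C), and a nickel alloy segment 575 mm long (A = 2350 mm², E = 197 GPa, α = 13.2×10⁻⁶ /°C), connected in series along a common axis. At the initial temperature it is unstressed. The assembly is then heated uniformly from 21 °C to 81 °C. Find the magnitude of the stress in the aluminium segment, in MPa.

If the supports were absent, the total length change would be Σ αᵢΔT Lᵢ = 11.3×10⁻⁶×60×380 + 23.2×10⁻⁶×60×600 + 13.2×10⁻⁶×60×575 = 1.548 mm.
The walls prevent any net length change, so an axial force P (same in every segment) develops. Compatibility: P · Σ Lᵢ/(AᵢEᵢ) = δ_free.
Σ Lᵢ/(AᵢEᵢ) = 380/(550×114×10³) + 600/(1225×71×10³) + 575/(2350×197×10³) = 1.42×10⁻⁵ mm/N.
Hence P = δ_free / Σ(L/AE) = 1.548/1.42×10⁻⁵ = 109 kN (compressive).
σ_{aluminium} = P / A = 109000 / 1225 = 89 MPa.

σ ≈ 89 MPa (compressive)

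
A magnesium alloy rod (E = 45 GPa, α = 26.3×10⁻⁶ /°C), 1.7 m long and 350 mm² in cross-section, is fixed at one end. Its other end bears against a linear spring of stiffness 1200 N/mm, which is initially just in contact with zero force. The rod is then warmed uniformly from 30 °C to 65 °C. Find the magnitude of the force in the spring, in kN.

P ≈ 1.66 kN

If the spring were absent the rod would lengthen by αΔT L = 26.3×10⁻⁶ × 35 × 1700 = 1.565 mm.
Let P be the compressive force at the spring. The rod shortens elastically by PL/(AE) and the spring compresses by P/k; together these equal δ_free.
So P = δ_free / [L/(AE) + 1/k] = 1.565 / [ 1700/(350×45×10³) + 1/(1200) ].
P = 1.565 / 0.0009413 = 1662 N.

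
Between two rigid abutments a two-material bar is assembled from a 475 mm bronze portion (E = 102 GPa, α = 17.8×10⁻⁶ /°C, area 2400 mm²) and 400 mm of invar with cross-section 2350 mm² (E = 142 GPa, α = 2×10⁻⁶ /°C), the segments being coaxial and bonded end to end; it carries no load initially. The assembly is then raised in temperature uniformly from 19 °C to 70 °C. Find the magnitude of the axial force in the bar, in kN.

Free thermal expansion of the whole bar: Σ αᵢΔT Lᵢ = 17.8×10⁻⁶×51×475 + 2×10⁻⁶×51×400 = 0.472 mm.
Since the ends are fixed, an axial force P builds up, equal in every segment, with P · Σ Lᵢ/(AᵢEᵢ) = δ_free.
Σ Lᵢ/(AᵢEᵢ) = 475/(2400×102×10³) + 400/(2350×142×10³) = 3.139×10⁻⁶ mm/N.
P = 0.472 / 3.139×10⁻⁶ = 150400 N = 150.4 kN, compressive.

P ≈ 150 kN (compressive)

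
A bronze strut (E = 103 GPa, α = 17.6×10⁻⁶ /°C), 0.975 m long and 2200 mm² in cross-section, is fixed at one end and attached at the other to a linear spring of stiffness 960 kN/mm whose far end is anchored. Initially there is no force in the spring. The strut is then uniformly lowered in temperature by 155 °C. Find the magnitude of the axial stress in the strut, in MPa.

σ ≈ 226 MPa (tensile)

The unrestrained thermal change is αΔT L = 17.6×10⁻⁶ × 155 × 975 = 2.66 mm.
Let P be the tensile force in the spring. The strut extends elastically by PL/(AE) and the spring stretches by P/k; together these equal δ_free.
So P = δ_free / [L/(AE) + 1/k] = 2.66 / [ 975/(2200×103×10³) + 1/(960×10³) ].
P = 2.66 / 5.344×10⁻⁶ = 497700 N.
σ = P/A = 497700/2200 = 226.2 MPa.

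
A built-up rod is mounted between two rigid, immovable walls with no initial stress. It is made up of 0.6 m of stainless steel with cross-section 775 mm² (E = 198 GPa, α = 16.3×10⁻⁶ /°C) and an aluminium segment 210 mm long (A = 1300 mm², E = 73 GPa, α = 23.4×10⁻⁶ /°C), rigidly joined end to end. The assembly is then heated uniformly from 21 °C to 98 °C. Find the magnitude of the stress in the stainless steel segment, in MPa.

σ ≈ 238 MPa (compressive)

Free thermal expansion of the whole bar: Σ αᵢΔT Lᵢ = 16.3×10⁻⁶×77×600 + 23.4×10⁻⁶×77×210 = 1.131 mm.
The walls prevent any net length change, so an axial force P (same in every segment) develops. Compatibility: P · Σ Lᵢ/(AᵢEᵢ) = δ_free.
The series flexibility is Σ Lᵢ/(AᵢEᵢ) = 600/(775×198×10³) + 210/(1300×73×10³) = 6.123×10⁻⁶ mm/N.
So P = 1.131 / 6.123×10⁻⁶ = 184.8 kN, compressive.
σ_{stainless steel} = P / A = 184800 / 775 = 238.4 MPa.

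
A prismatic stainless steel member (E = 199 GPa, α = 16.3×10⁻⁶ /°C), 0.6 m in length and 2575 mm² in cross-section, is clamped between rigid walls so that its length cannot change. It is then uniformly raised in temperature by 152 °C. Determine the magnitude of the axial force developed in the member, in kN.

P ≈ 1270 kN (compressive)

With zero net strain, σ = E·αΔT = 199 GPa × 16.3×10⁻⁶ × 152 = 493 MPa.
Axial force P = σA = 493 × 2575 = 1.27×10⁶ N = 1270 kN, compressive.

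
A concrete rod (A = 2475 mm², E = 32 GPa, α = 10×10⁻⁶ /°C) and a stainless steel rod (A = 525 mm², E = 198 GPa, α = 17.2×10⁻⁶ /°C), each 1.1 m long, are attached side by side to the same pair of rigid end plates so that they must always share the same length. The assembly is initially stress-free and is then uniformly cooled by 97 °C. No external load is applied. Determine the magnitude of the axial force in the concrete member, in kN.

Both members must finish at the same length. With the larger α, the stainless steel tends to over-contract; the plates restrain it, putting the stainless steel in tension and the concrete in compression. With no external load the two internal forces are equal and opposite, magnitude P.
Equating the net (thermal + elastic) strains gives |α₁ − α₂|·ΔT = P·[1/(A₁E₁) + 1/(A₂E₂)].
|α₁ − α₂|·ΔT = 7.2×10⁻⁶ × 97 = 0.0006984.
1/(A₁E₁) + 1/(A₂E₂) = 1/(2475×32×10³) + 1/(525×198×10³) = 2.225×10⁻⁸ N⁻¹.
P = 0.0006984 / 2.225×10⁻⁸ = 31390 N = 31.39 kN.

P ≈ 31.4 kN (compressive in the concrete)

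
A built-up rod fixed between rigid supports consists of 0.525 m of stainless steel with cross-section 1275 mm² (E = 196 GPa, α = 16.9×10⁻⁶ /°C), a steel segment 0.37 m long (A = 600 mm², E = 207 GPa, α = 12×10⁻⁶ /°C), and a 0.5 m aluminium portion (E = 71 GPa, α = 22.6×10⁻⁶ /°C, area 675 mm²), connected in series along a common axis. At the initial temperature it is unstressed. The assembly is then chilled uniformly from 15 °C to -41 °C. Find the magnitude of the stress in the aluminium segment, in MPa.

Free thermal contraction of the whole bar: Σ αᵢΔT Lᵢ = 16.9×10⁻⁶×56×525 + 12×10⁻⁶×56×370 + 22.6×10⁻⁶×56×500 = 1.378 mm.
The walls prevent any net length change, so an axial force P (same in every segment) develops. Compatibility: P · Σ Lᵢ/(AᵢEᵢ) = δ_free.
The series flexibility is Σ Lᵢ/(AᵢEᵢ) = 525/(1275×196×10³) + 370/(600×207×10³) + 500/(675×71×10³) = 1.551×10⁻⁵ mm/N.
P = 1.378 / 1.551×10⁻⁵ = 88850 N = 88.85 kN, tensile.
σ_{aluminium} = P / A = 88850 / 675 = 131.6 MPa.

σ ≈ 132 MPa (tensile)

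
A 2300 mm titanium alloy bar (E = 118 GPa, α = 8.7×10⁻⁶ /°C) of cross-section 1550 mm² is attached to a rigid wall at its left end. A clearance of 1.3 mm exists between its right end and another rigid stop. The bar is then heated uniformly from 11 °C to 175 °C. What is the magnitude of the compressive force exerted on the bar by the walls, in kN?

Free thermal elongation = αΔT L = 8.7×10⁻⁶ × 164 × 2300 = 3.282 mm.
The gap closes (δ_free > 1.3 mm) and the wall then resists a further 3.282 − 1.3 = 1.982 mm of expansion.
That suppressed elongation corresponds to σ = E·Δ/L = 118×10³ × 1.982/2300 = 101.7 MPa.
Force on the wall = σA = 101.7 × 1550 mm² = 157.6 kN.

P ≈ 158 kN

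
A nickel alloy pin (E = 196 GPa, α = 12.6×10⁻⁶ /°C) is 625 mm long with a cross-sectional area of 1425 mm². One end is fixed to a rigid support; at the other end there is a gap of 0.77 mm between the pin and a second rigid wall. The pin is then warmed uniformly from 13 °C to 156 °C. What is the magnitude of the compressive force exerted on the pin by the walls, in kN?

If the wall were absent the pin would grow by αΔT L = 12.6×10⁻⁶ × 143 × 625 = 1.126 mm.
This exceeds the 0.77 mm gap, so the wall pushes back. The portion of expansion that must be recovered elastically is δ_free − gap = 1.126 − 0.77 = 0.3561 mm.
So σ = E(δ_free − g)/L = 196×10³ × 0.3561/625 = 111.7 MPa.
Force on the wall = σA = 111.7 × 1425 mm² = 159.1 kN.

P ≈ 159 kN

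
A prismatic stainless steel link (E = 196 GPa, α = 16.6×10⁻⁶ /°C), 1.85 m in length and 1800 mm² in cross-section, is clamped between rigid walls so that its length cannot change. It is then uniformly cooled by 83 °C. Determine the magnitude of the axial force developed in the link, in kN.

With zero net strain, σ = E·αΔT = 196 GPa × 16.6×10⁻⁶ × 83 = 270 MPa.
Then P = σA = 270 × 1800 mm² = 486.1 kN, tensile.

P ≈ 486 kN (tensile)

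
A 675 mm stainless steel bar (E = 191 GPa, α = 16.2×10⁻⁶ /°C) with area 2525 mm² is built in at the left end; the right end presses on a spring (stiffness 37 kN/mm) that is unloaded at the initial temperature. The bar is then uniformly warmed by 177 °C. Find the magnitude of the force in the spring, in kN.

If the spring were absent the bar would lengthen by αΔT L = 16.2×10⁻⁶ × 177 × 675 = 1.935 mm.
Let P be the compressive force at the spring. The bar shortens elastically by PL/(AE) and the spring compresses by P/k; together these equal δ_free.
So P = δ_free / [L/(AE) + 1/k] = 1.935 / [ 675/(2525×191×10³) + 1/(37×10³) ].
P = 1.935 / 2.843×10⁻⁵ = 68090 N.

P ≈ 68.1 kN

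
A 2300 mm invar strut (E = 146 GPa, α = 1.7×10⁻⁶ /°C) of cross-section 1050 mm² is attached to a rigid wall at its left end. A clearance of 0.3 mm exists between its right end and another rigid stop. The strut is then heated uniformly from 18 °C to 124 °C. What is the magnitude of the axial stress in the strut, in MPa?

If the wall were absent the strut would grow by αΔT L = 1.7×10⁻⁶ × 106 × 2300 = 0.4145 mm.
The gap closes (δ_free > 0.3 mm) and the wall then resists a further 0.4145 − 0.3 = 0.1145 mm of expansion.
That suppressed elongation corresponds to σ = E·Δ/L = 146×10³ × 0.1145/2300 = 7.266 MPa.

σ ≈ 7.27 MPa (compressive)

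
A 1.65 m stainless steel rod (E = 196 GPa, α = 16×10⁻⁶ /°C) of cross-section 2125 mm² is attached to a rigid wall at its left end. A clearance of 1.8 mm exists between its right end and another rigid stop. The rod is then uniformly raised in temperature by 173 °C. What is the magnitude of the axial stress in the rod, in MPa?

σ ≈ 329 MPa (compressive)

Free thermal elongation = αΔT L = 16×10⁻⁶ × 173 × 1650 = 4.567 mm.
This exceeds the 1.8 mm gap, so the wall pushes back. The portion of expansion that must be recovered elastically is δ_free − gap = 4.567 − 1.8 = 2.767 mm.
Compatibility: PL/(AE) = 2.767 mm, so σ = P/A = E × (2.767/1650) = 328.7 MPa.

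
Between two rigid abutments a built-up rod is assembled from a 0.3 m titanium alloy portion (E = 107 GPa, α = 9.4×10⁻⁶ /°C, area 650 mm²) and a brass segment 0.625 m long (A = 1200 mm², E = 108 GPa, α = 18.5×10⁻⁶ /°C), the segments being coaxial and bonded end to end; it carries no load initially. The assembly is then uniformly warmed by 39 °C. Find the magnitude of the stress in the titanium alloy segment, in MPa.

If the supports were absent, the total length change would be Σ αᵢΔT Lᵢ = 9.4×10⁻⁶×39×300 + 18.5×10⁻⁶×39×625 = 0.5609 mm.
The rigid supports impose zero overall length change; the single axial force P common to all segments must satisfy P Σ Lᵢ/(AᵢEᵢ) = δ_free.
Σ Lᵢ/(AᵢEᵢ) = 300/(650×107×10³) + 625/(1200×108×10³) = 9.136×10⁻⁶ mm/N.
P = 0.5609 / 9.136×10⁻⁶ = 61400 N = 61.4 kN, compressive.
σ_{titanium alloy} = P / A = 61400 / 650 = 94.46 MPa.

σ ≈ 94.5 MPa (compressive)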